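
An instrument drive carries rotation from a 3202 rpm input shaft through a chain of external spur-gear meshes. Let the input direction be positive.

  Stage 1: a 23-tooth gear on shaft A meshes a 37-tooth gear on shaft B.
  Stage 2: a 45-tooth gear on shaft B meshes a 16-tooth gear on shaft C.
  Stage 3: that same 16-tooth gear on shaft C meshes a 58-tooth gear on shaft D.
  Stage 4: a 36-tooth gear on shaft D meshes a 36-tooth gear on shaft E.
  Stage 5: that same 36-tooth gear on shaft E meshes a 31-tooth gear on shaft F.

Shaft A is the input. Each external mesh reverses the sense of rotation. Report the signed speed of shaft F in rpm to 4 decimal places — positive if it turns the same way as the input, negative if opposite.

-1793.3818 rpm (opposite to input, |ω| = 1793.3818 rpm)

Stage 1 [23T→37T]: ω = 3202.0000×23/37 = 1990.4324 rpm, dir flips to −; running = −1990.4324
Stage 2 [45T→16T]: ω = 1990.4324×45/16 = 5598.0912 rpm, dir flips to +; running = +5598.0912
Stage 3 [16T→58T]: ω = 5598.0912×16/58 = 1544.3010 rpm, dir flips to −; running = −1544.3010
Stage 4 [36T→36T]: ω = 1544.3010×36/36 = 1544.3010 rpm, dir flips to +; running = +1544.3010
Stage 5 [36T→31T]: ω = 1544.3010×36/31 = 1793.3818 rpm, dir flips to −; running = −1793.3818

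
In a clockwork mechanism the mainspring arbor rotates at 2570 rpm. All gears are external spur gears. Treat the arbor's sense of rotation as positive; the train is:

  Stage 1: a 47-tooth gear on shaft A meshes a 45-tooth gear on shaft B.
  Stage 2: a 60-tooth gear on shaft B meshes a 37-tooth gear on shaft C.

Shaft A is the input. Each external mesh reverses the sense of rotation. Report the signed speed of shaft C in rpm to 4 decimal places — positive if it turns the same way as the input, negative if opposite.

+4352.7928 rpm (same as input, |ω| = 4352.7928 rpm)

Stage 1 [47T→45T]: ω = 2570.0000×47/45 = 2684.2222 rpm, dir flips to −; running = −2684.2222
Stage 2 [60T→37T]: ω = 2684.2222×60/37 = 4352.7928 rpm, dir flips to +; running = +4352.7928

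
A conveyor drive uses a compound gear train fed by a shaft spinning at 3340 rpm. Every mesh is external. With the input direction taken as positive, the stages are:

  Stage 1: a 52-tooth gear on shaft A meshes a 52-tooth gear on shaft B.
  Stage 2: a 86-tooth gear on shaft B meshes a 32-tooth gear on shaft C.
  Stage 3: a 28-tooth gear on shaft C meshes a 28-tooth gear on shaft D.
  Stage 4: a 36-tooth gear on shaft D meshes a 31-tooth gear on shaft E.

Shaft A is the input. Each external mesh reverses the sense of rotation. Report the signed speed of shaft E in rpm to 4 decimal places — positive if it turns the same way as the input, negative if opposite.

Stage 1 [52T→52T]: ω = 3340.0000×52/52 = 3340.0000 rpm, dir flips to −; running = −3340.0000
Stage 2 [86T→32T]: ω = 3340.0000×86/32 = 8976.2500 rpm, dir flips to +; running = +8976.2500
Stage 3 [28T→28T]: ω = 8976.2500×28/28 = 8976.2500 rpm, dir flips to −; running = −8976.2500
Stage 4 [36T→31T]: ω = 8976.2500×36/31 = 10424.0323 rpm, dir flips to +; running = +10424.0323

+10424.0323 rpm (same as input, |ω| = 10424.0323 rpm)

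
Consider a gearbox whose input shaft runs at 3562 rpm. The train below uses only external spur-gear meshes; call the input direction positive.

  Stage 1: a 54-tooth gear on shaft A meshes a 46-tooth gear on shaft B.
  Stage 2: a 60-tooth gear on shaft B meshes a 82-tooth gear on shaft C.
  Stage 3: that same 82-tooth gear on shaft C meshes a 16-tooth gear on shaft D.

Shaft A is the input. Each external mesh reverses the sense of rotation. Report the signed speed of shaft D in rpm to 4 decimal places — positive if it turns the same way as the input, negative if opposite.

Stage 1 [54T→46T]: ω = 3562.0000×54/46 = 4181.4783 rpm, dir flips to −; running = −4181.4783
Stage 2 [60T→82T]: ω = 4181.4783×60/82 = 3059.6182 rpm, dir flips to +; running = +3059.6182
Stage 3 [82T→16T]: ω = 3059.6182×82/16 = 15680.5435 rpm, dir flips to −; running = −15680.5435

-15680.5435 rpm (opposite to input, |ω| = 15680.5435 rpm)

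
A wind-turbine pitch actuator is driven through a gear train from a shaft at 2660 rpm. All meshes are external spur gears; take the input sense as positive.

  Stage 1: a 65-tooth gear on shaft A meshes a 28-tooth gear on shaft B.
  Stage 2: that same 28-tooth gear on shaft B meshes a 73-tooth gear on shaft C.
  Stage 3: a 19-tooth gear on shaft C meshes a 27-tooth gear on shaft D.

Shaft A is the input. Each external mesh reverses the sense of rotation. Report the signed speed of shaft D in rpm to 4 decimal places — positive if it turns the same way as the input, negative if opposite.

-1666.7174 rpm (opposite to input, |ω| = 1666.7174 rpm)

Stage 1 [65T→28T]: ω = 2660.0000×65/28 = 6175.0000 rpm, dir flips to −; running = −6175.0000
Stage 2 [28T→73T]: ω = 6175.0000×28/73 = 2368.4932 rpm, dir flips to +; running = +2368.4932
Stage 3 [19T→27T]: ω = 2368.4932×19/27 = 1666.7174 rpm, dir flips to −; running = −1666.7174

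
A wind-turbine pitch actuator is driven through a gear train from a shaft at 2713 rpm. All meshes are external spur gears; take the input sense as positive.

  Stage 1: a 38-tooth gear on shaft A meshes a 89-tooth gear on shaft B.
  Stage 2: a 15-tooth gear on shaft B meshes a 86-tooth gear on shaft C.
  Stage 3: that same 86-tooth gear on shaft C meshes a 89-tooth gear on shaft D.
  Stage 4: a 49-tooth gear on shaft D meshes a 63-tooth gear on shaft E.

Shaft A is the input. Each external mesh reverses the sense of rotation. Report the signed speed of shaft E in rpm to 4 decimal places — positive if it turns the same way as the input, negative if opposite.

Stage 1 [38T→89T]: ω = 2713.0000×38/89 = 1158.3596 rpm, dir flips to −; running = −1158.3596
Stage 2 [15T→86T]: ω = 1158.3596×15/86 = 202.0395 rpm, dir flips to +; running = +202.0395
Stage 3 [86T→89T]: ω = 202.0395×86/89 = 195.2291 rpm, dir flips to −; running = −195.2291
Stage 4 [49T→63T]: ω = 195.2291×49/63 = 151.8449 rpm, dir flips to +; running = +151.8449

+151.8449 rpm (same as input, |ω| = 151.8449 rpm)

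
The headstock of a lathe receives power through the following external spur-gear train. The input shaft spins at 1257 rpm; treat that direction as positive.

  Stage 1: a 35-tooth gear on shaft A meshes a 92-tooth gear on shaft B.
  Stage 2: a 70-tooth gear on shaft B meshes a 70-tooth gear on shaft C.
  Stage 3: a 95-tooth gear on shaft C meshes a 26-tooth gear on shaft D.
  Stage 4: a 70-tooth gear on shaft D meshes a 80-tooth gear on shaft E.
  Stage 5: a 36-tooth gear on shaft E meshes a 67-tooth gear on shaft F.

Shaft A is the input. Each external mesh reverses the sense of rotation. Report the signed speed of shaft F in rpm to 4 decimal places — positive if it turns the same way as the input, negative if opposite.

-821.4885 rpm (opposite to input, |ω| = 821.4885 rpm)

Stage 1 [35T→92T]: ω = 1257.0000×35/92 = 478.2065 rpm, dir flips to −; running = −478.2065
Stage 2 [70T→70T]: ω = 478.2065×70/70 = 478.2065 rpm, dir flips to +; running = +478.2065
Stage 3 [95T→26T]: ω = 478.2065×95/26 = 1747.2931 rpm, dir flips to −; running = −1747.2931
Stage 4 [70T→80T]: ω = 1747.2931×70/80 = 1528.8814 rpm, dir flips to +; running = +1528.8814
Stage 5 [36T→67T]: ω = 1528.8814×36/67 = 821.4885 rpm, dir flips to −; running = −821.4885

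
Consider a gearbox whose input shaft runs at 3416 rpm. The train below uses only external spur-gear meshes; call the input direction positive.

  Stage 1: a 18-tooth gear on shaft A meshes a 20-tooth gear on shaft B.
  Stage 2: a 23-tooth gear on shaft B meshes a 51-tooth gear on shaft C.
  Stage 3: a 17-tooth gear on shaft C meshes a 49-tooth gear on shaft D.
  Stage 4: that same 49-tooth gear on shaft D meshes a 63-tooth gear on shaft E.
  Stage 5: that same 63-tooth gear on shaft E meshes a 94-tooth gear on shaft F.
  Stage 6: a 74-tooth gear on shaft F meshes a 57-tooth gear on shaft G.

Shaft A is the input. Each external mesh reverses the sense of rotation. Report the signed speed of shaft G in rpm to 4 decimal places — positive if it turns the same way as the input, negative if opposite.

+325.5337 rpm (same as input, |ω| = 325.5337 rpm)

Stage 1 [18T→20T]: ω = 3416.0000×18/20 = 3074.4000 rpm, dir flips to −; running = −3074.4000
Stage 2 [23T→51T]: ω = 3074.4000×23/51 = 1386.4941 rpm, dir flips to +; running = +1386.4941
Stage 3 [17T→49T]: ω = 1386.4941×17/49 = 481.0286 rpm, dir flips to −; running = −481.0286
Stage 4 [49T→63T]: ω = 481.0286×49/63 = 374.1333 rpm, dir flips to +; running = +374.1333
Stage 5 [63T→94T]: ω = 374.1333×63/94 = 250.7489 rpm, dir flips to −; running = −250.7489
Stage 6 [74T→57T]: ω = 250.7489×74/57 = 325.5337 rpm, dir flips to +; running = +325.5337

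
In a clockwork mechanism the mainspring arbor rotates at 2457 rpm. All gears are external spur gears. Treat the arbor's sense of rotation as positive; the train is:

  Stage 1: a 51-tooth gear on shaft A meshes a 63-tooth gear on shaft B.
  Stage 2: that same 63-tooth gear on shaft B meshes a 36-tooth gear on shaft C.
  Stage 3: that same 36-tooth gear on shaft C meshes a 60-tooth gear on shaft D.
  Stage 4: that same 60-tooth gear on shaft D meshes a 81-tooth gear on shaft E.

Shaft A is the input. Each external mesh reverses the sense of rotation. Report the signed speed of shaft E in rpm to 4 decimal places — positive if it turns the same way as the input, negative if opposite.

+1547.0000 rpm (same as input, |ω| = 1547.0000 rpm)

Stage 1 [51T→63T]: ω = 2457.0000×51/63 = 1989.0000 rpm, dir flips to −; running = −1989.0000
Stage 2 [63T→36T]: ω = 1989.0000×63/36 = 3480.7500 rpm, dir flips to +; running = +3480.7500
Stage 3 [36T→60T]: ω = 3480.7500×36/60 = 2088.4500 rpm, dir flips to −; running = −2088.4500
Stage 4 [60T→81T]: ω = 2088.4500×60/81 = 1547.0000 rpm, dir flips to +; running = +1547.0000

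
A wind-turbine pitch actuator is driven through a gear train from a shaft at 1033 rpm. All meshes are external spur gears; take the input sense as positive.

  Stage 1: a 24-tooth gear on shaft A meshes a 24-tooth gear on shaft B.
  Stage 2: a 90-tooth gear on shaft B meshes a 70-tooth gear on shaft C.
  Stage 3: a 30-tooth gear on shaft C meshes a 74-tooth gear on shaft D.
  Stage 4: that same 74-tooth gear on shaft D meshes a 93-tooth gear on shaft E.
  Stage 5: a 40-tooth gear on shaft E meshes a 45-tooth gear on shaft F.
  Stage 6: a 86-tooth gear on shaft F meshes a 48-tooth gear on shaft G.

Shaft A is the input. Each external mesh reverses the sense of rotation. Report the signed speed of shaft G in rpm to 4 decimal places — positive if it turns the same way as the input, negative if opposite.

+682.3195 rpm (same as input, |ω| = 682.3195 rpm)

Stage 1 [24T→24T]: ω = 1033.0000×24/24 = 1033.0000 rpm, dir flips to −; running = −1033.0000
Stage 2 [90T→70T]: ω = 1033.0000×90/70 = 1328.1429 rpm, dir flips to +; running = +1328.1429
Stage 3 [30T→74T]: ω = 1328.1429×30/74 = 538.4363 rpm, dir flips to −; running = −538.4363
Stage 4 [74T→93T]: ω = 538.4363×74/93 = 428.4332 rpm, dir flips to +; running = +428.4332
Stage 5 [40T→45T]: ω = 428.4332×40/45 = 380.8295 rpm, dir flips to −; running = −380.8295
Stage 6 [86T→48T]: ω = 380.8295×86/48 = 682.3195 rpm, dir flips to +; running = +682.3195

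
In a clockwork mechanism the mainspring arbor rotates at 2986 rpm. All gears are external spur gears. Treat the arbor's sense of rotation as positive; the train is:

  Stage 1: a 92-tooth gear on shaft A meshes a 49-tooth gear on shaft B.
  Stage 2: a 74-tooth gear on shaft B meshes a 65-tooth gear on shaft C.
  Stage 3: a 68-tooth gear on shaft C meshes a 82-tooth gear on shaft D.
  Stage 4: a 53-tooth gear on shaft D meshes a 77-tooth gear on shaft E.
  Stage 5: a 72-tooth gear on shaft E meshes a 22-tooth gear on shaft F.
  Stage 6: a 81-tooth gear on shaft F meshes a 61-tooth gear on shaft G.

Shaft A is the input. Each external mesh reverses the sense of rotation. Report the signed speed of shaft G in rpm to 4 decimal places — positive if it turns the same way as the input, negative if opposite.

Stage 1 [92T→49T]: ω = 2986.0000×92/49 = 5606.3673 rpm, dir flips to −; running = −5606.3673
Stage 2 [74T→65T]: ω = 5606.3673×74/65 = 6382.6336 rpm, dir flips to +; running = +6382.6336
Stage 3 [68T→82T]: ω = 6382.6336×68/82 = 5292.9157 rpm, dir flips to −; running = −5292.9157
Stage 4 [53T→77T]: ω = 5292.9157×53/77 = 3643.1757 rpm, dir flips to +; running = +3643.1757
Stage 5 [72T→22T]: ω = 3643.1757×72/22 = 11923.1205 rpm, dir flips to −; running = −11923.1205
Stage 6 [81T→61T]: ω = 11923.1205×81/61 = 15832.3404 rpm, dir flips to +; running = +15832.3404

+15832.3404 rpm (same as input, |ω| = 15832.3404 rpm)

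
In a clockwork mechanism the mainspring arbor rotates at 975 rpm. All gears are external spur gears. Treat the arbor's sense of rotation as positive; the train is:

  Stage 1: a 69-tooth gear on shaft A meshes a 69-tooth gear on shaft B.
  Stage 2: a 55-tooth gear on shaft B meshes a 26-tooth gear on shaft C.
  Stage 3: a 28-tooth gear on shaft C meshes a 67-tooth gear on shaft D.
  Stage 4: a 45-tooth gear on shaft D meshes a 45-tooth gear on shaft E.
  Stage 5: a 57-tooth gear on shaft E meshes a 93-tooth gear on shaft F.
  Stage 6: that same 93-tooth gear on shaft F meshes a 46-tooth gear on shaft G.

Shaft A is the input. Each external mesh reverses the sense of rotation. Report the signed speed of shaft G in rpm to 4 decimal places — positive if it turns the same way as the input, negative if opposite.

+1068.0565 rpm (same as input, |ω| = 1068.0565 rpm)

Stage 1 [69T→69T]: ω = 975.0000×69/69 = 975.0000 rpm, dir flips to −; running = −975.0000
Stage 2 [55T→26T]: ω = 975.0000×55/26 = 2062.5000 rpm, dir flips to +; running = +2062.5000
Stage 3 [28T→67T]: ω = 2062.5000×28/67 = 861.9403 rpm, dir flips to −; running = −861.9403
Stage 4 [45T→45T]: ω = 861.9403×45/45 = 861.9403 rpm, dir flips to +; running = +861.9403
Stage 5 [57T→93T]: ω = 861.9403×57/93 = 528.2860 rpm, dir flips to −; running = −528.2860
Stage 6 [93T→46T]: ω = 528.2860×93/46 = 1068.0565 rpm, dir flips to +; running = +1068.0565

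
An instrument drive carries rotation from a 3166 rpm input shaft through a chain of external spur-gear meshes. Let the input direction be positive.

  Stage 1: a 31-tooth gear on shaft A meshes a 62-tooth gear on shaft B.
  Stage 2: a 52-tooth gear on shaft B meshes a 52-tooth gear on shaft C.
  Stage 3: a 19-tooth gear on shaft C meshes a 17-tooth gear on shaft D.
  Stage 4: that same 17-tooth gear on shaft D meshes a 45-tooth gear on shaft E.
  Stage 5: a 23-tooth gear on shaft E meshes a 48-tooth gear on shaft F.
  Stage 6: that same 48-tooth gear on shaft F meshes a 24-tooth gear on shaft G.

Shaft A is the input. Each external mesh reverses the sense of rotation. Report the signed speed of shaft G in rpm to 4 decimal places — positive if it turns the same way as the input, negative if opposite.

Stage 1 [31T→62T]: ω = 3166.0000×31/62 = 1583.0000 rpm, dir flips to −; running = −1583.0000
Stage 2 [52T→52T]: ω = 1583.0000×52/52 = 1583.0000 rpm, dir flips to +; running = +1583.0000
Stage 3 [19T→17T]: ω = 1583.0000×19/17 = 1769.2353 rpm, dir flips to −; running = −1769.2353
Stage 4 [17T→45T]: ω = 1769.2353×17/45 = 668.3778 rpm, dir flips to +; running = +668.3778
Stage 5 [23T→48T]: ω = 668.3778×23/48 = 320.2644 rpm, dir flips to −; running = −320.2644
Stage 6 [48T→24T]: ω = 320.2644×48/24 = 640.5287 rpm, dir flips to +; running = +640.5287

+640.5287 rpm (same as input, |ω| = 640.5287 rpm)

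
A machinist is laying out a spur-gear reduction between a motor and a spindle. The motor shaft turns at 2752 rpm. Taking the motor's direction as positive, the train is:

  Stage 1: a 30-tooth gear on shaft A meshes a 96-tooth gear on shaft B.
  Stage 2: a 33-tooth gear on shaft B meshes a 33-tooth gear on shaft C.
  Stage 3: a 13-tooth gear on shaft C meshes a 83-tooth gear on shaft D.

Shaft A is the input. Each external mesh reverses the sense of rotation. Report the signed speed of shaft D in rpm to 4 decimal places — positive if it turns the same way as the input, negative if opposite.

-134.6988 rpm (opposite to input, |ω| = 134.6988 rpm)

Stage 1 [30T→96T]: ω = 2752.0000×30/96 = 860.0000 rpm, dir flips to −; running = −860.0000
Stage 2 [33T→33T]: ω = 860.0000×33/33 = 860.0000 rpm, dir flips to +; running = +860.0000
Stage 3 [13T→83T]: ω = 860.0000×13/83 = 134.6988 rpm, dir flips to −; running = −134.6988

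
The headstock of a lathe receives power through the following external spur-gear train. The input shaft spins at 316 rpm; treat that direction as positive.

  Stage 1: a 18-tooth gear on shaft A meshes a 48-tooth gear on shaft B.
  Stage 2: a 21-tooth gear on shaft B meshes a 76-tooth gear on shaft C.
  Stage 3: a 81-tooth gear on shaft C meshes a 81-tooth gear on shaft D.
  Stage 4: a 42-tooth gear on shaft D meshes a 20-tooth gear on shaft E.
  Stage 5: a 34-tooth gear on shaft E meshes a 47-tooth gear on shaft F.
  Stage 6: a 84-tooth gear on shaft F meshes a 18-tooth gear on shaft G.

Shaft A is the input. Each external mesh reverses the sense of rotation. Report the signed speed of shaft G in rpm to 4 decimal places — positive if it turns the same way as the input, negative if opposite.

+232.1300 rpm (same as input, |ω| = 232.1300 rpm)

Stage 1 [18T→48T]: ω = 316.0000×18/48 = 118.5000 rpm, dir flips to −; running = −118.5000
Stage 2 [21T→76T]: ω = 118.5000×21/76 = 32.7434 rpm, dir flips to +; running = +32.7434
Stage 3 [81T→81T]: ω = 32.7434×81/81 = 32.7434 rpm, dir flips to −; running = −32.7434
Stage 4 [42T→20T]: ω = 32.7434×42/20 = 68.7612 rpm, dir flips to +; running = +68.7612
Stage 5 [34T→47T]: ω = 68.7612×34/47 = 49.7421 rpm, dir flips to −; running = −49.7421
Stage 6 [84T→18T]: ω = 49.7421×84/18 = 232.1300 rpm, dir flips to +; running = +232.1300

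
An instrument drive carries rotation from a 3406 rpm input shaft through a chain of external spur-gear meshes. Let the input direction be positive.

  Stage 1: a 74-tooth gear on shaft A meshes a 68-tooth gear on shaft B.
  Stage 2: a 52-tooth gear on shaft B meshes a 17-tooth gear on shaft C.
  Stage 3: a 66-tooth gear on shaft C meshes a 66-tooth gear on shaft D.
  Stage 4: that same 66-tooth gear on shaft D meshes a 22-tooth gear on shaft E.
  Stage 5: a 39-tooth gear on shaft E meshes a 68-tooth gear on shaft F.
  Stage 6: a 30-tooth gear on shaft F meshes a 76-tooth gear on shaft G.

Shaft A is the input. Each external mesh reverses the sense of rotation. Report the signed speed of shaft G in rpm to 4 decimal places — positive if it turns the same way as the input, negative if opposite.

+7700.2794 rpm (same as input, |ω| = 7700.2794 rpm)

Stage 1 [74T→68T]: ω = 3406.0000×74/68 = 3706.5294 rpm, dir flips to −; running = −3706.5294
Stage 2 [52T→17T]: ω = 3706.5294×52/17 = 11337.6194 rpm, dir flips to +; running = +11337.6194
Stage 3 [66T→66T]: ω = 11337.6194×66/66 = 11337.6194 rpm, dir flips to −; running = −11337.6194
Stage 4 [66T→22T]: ω = 11337.6194×66/22 = 34012.8581 rpm, dir flips to +; running = +34012.8581
Stage 5 [39T→68T]: ω = 34012.8581×39/68 = 19507.3745 rpm, dir flips to −; running = −19507.3745
Stage 6 [30T→76T]: ω = 19507.3745×30/76 = 7700.2794 rpm, dir flips to +; running = +7700.2794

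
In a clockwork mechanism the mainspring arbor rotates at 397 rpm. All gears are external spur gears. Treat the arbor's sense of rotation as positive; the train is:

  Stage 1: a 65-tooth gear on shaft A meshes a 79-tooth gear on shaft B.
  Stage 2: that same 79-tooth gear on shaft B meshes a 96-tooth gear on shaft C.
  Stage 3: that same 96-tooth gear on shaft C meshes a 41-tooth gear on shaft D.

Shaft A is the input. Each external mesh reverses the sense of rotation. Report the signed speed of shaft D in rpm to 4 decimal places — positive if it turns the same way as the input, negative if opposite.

Stage 1 [65T→79T]: ω = 397.0000×65/79 = 326.6456 rpm, dir flips to −; running = −326.6456
Stage 2 [79T→96T]: ω = 326.6456×79/96 = 268.8021 rpm, dir flips to +; running = +268.8021
Stage 3 [96T→41T]: ω = 268.8021×96/41 = 629.3902 rpm, dir flips to −; running = −629.3902

-629.3902 rpm (opposite to input, |ω| = 629.3902 rpm)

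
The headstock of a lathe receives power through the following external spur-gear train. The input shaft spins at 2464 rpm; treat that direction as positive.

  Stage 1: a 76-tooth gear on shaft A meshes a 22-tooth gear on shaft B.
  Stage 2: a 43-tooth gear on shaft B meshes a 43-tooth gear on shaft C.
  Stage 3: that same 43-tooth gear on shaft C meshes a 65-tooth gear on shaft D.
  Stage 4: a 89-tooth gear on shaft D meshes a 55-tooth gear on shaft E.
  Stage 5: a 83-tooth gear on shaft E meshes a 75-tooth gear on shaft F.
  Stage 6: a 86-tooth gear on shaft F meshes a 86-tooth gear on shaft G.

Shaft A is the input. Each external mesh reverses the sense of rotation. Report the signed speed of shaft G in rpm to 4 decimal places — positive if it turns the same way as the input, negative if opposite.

+10083.9541 rpm (same as input, |ω| = 10083.9541 rpm)

Stage 1 [76T→22T]: ω = 2464.0000×76/22 = 8512.0000 rpm, dir flips to −; running = −8512.0000
Stage 2 [43T→43T]: ω = 8512.0000×43/43 = 8512.0000 rpm, dir flips to +; running = +8512.0000
Stage 3 [43T→65T]: ω = 8512.0000×43/65 = 5631.0154 rpm, dir flips to −; running = −5631.0154
Stage 4 [89T→55T]: ω = 5631.0154×89/55 = 9112.0067 rpm, dir flips to +; running = +9112.0067
Stage 5 [83T→75T]: ω = 9112.0067×83/75 = 10083.9541 rpm, dir flips to −; running = −10083.9541
Stage 6 [86T→86T]: ω = 10083.9541×86/86 = 10083.9541 rpm, dir flips to +; running = +10083.9541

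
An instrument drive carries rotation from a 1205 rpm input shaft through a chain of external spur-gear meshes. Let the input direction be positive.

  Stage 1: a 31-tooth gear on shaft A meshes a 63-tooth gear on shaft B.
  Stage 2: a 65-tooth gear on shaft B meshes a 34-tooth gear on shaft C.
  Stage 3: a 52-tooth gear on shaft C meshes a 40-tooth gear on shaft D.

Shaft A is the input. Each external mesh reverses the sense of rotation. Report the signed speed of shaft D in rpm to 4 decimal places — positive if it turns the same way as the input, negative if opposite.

Stage 1 [31T→63T]: ω = 1205.0000×31/63 = 592.9365 rpm, dir flips to −; running = −592.9365
Stage 2 [65T→34T]: ω = 592.9365×65/34 = 1133.5551 rpm, dir flips to +; running = +1133.5551
Stage 3 [52T→40T]: ω = 1133.5551×52/40 = 1473.6216 rpm, dir flips to −; running = −1473.6216

-1473.6216 rpm (opposite to input, |ω| = 1473.6216 rpm)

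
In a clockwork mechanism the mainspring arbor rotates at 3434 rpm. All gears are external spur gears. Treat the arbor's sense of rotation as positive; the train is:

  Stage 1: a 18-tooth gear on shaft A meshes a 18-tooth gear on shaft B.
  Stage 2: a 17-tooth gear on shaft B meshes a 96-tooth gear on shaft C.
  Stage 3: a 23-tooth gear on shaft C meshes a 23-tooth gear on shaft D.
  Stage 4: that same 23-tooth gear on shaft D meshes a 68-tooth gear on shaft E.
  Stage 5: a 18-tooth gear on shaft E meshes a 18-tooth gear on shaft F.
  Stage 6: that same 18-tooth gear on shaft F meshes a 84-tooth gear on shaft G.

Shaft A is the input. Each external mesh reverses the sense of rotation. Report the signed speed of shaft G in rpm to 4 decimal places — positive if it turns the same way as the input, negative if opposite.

+44.0748 rpm (same as input, |ω| = 44.0748 rpm)

Stage 1 [18T→18T]: ω = 3434.0000×18/18 = 3434.0000 rpm, dir flips to −; running = −3434.0000
Stage 2 [17T→96T]: ω = 3434.0000×17/96 = 608.1042 rpm, dir flips to +; running = +608.1042
Stage 3 [23T→23T]: ω = 608.1042×23/23 = 608.1042 rpm, dir flips to −; running = −608.1042
Stage 4 [23T→68T]: ω = 608.1042×23/68 = 205.6823 rpm, dir flips to +; running = +205.6823
Stage 5 [18T→18T]: ω = 205.6823×18/18 = 205.6823 rpm, dir flips to −; running = −205.6823
Stage 6 [18T→84T]: ω = 205.6823×18/84 = 44.0748 rpm, dir flips to +; running = +44.0748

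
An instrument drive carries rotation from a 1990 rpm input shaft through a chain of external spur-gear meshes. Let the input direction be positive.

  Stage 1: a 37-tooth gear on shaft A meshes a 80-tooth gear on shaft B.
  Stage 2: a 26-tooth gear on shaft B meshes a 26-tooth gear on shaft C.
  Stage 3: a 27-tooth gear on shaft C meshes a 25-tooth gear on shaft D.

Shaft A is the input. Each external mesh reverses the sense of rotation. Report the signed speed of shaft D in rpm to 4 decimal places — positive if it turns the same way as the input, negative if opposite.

-994.0050 rpm (opposite to input, |ω| = 994.0050 rpm)

Stage 1 [37T→80T]: ω = 1990.0000×37/80 = 920.3750 rpm, dir flips to −; running = −920.3750
Stage 2 [26T→26T]: ω = 920.3750×26/26 = 920.3750 rpm, dir flips to +; running = +920.3750
Stage 3 [27T→25T]: ω = 920.3750×27/25 = 994.0050 rpm, dir flips to −; running = −994.0050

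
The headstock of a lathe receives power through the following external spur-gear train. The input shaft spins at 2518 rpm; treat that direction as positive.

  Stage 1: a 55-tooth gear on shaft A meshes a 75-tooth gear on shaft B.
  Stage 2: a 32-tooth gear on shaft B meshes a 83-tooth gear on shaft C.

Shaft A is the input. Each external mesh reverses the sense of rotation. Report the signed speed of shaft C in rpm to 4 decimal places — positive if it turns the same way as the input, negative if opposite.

+711.9165 rpm (same as input, |ω| = 711.9165 rpm)

Stage 1 [55T→75T]: ω = 2518.0000×55/75 = 1846.5333 rpm, dir flips to −; running = −1846.5333
Stage 2 [32T→83T]: ω = 1846.5333×32/83 = 711.9165 rpm, dir flips to +; running = +711.9165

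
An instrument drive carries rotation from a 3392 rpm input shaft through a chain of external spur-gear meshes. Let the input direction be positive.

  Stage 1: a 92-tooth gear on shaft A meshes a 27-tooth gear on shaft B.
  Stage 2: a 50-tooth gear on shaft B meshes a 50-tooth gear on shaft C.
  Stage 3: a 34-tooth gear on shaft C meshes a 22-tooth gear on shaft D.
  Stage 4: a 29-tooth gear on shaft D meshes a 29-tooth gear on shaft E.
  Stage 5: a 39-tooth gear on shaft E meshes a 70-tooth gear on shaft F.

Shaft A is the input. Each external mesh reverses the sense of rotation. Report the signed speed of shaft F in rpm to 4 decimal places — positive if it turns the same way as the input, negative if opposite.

Stage 1 [92T→27T]: ω = 3392.0000×92/27 = 11557.9259 rpm, dir flips to −; running = −11557.9259
Stage 2 [50T→50T]: ω = 11557.9259×50/50 = 11557.9259 rpm, dir flips to +; running = +11557.9259
Stage 3 [34T→22T]: ω = 11557.9259×34/22 = 17862.2492 rpm, dir flips to −; running = −17862.2492
Stage 4 [29T→29T]: ω = 17862.2492×29/29 = 17862.2492 rpm, dir flips to +; running = +17862.2492
Stage 5 [39T→70T]: ω = 17862.2492×39/70 = 9951.8245 rpm, dir flips to −; running = −9951.8245

-9951.8245 rpm (opposite to input, |ω| = 9951.8245 rpm)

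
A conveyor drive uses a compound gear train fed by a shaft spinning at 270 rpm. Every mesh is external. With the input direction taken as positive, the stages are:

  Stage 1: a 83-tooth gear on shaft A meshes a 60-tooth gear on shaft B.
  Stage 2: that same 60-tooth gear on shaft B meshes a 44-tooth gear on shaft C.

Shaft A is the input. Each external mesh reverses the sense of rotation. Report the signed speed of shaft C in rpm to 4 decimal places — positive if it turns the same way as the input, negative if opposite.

+509.3182 rpm (same as input, |ω| = 509.3182 rpm)

Stage 1 [83T→60T]: ω = 270.0000×83/60 = 373.5000 rpm, dir flips to −; running = −373.5000
Stage 2 [60T→44T]: ω = 373.5000×60/44 = 509.3182 rpm, dir flips to +; running = +509.3182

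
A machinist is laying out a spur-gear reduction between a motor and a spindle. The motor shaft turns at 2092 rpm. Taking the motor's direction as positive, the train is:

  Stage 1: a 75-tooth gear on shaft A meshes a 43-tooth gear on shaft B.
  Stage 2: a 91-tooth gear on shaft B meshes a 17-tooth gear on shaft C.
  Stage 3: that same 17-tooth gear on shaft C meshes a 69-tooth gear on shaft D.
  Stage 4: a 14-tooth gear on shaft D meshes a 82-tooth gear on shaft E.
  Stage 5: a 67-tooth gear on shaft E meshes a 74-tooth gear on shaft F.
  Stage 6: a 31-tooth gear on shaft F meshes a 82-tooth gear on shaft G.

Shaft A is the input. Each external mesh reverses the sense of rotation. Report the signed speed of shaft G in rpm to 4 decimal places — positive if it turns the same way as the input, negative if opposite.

+281.2237 rpm (same as input, |ω| = 281.2237 rpm)

Stage 1 [75T→43T]: ω = 2092.0000×75/43 = 3648.8372 rpm, dir flips to −; running = −3648.8372
Stage 2 [91T→17T]: ω = 3648.8372×91/17 = 19532.0109 rpm, dir flips to +; running = +19532.0109
Stage 3 [17T→69T]: ω = 19532.0109×17/69 = 4812.2346 rpm, dir flips to −; running = −4812.2346
Stage 4 [14T→82T]: ω = 4812.2346×14/82 = 821.6010 rpm, dir flips to +; running = +821.6010
Stage 5 [67T→74T]: ω = 821.6010×67/74 = 743.8820 rpm, dir flips to −; running = −743.8820
Stage 6 [31T→82T]: ω = 743.8820×31/82 = 281.2237 rpm, dir flips to +; running = +281.2237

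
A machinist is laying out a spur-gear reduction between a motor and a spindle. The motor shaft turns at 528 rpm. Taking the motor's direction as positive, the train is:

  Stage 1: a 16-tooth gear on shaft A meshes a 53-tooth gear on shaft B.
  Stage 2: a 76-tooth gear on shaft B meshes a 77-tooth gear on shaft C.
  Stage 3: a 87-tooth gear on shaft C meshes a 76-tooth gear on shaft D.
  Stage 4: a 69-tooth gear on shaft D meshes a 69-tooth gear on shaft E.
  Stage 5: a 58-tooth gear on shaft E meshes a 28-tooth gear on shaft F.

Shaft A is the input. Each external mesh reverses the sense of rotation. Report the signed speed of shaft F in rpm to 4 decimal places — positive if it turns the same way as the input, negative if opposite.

-373.0581 rpm (opposite to input, |ω| = 373.0581 rpm)

Stage 1 [16T→53T]: ω = 528.0000×16/53 = 159.3962 rpm, dir flips to −; running = −159.3962
Stage 2 [76T→77T]: ω = 159.3962×76/77 = 157.3261 rpm, dir flips to +; running = +157.3261
Stage 3 [87T→76T]: ω = 157.3261×87/76 = 180.0970 rpm, dir flips to −; running = −180.0970
Stage 4 [69T→69T]: ω = 180.0970×69/69 = 180.0970 rpm, dir flips to +; running = +180.0970
Stage 5 [58T→28T]: ω = 180.0970×58/28 = 373.0581 rpm, dir flips to −; running = −373.0581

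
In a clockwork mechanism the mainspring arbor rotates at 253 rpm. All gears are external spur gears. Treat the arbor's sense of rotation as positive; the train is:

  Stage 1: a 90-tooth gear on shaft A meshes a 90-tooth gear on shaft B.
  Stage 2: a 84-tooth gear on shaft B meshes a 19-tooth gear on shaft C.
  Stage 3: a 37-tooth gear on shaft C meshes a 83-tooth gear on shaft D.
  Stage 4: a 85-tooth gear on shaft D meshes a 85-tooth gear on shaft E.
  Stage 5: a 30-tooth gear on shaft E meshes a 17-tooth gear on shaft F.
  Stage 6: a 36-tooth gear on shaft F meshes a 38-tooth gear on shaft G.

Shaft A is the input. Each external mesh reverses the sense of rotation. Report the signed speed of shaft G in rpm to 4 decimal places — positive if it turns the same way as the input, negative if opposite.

Stage 1 [90T→90T]: ω = 253.0000×90/90 = 253.0000 rpm, dir flips to −; running = −253.0000
Stage 2 [84T→19T]: ω = 253.0000×84/19 = 1118.5263 rpm, dir flips to +; running = +1118.5263
Stage 3 [37T→83T]: ω = 1118.5263×37/83 = 498.6202 rpm, dir flips to −; running = −498.6202
Stage 4 [85T→85T]: ω = 498.6202×85/85 = 498.6202 rpm, dir flips to +; running = +498.6202
Stage 5 [30T→17T]: ω = 498.6202×30/17 = 879.9179 rpm, dir flips to −; running = −879.9179
Stage 6 [36T→38T]: ω = 879.9179×36/38 = 833.6065 rpm, dir flips to +; running = +833.6065

+833.6065 rpm (same as input, |ω| = 833.6065 rpm)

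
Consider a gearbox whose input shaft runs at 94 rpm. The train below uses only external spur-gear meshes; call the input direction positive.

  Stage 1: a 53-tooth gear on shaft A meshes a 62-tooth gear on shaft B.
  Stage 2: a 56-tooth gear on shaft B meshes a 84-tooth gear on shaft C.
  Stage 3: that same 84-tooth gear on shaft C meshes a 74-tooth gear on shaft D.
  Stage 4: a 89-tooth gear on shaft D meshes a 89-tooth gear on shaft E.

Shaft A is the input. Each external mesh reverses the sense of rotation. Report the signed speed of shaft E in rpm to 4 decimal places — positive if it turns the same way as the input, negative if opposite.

Stage 1 [53T→62T]: ω = 94.0000×53/62 = 80.3548 rpm, dir flips to −; running = −80.3548
Stage 2 [56T→84T]: ω = 80.3548×56/84 = 53.5699 rpm, dir flips to +; running = +53.5699
Stage 3 [84T→74T]: ω = 53.5699×84/74 = 60.8091 rpm, dir flips to −; running = −60.8091
Stage 4 [89T→89T]: ω = 60.8091×89/89 = 60.8091 rpm, dir flips to +; running = +60.8091

+60.8091 rpm (same as input, |ω| = 60.8091 rpm)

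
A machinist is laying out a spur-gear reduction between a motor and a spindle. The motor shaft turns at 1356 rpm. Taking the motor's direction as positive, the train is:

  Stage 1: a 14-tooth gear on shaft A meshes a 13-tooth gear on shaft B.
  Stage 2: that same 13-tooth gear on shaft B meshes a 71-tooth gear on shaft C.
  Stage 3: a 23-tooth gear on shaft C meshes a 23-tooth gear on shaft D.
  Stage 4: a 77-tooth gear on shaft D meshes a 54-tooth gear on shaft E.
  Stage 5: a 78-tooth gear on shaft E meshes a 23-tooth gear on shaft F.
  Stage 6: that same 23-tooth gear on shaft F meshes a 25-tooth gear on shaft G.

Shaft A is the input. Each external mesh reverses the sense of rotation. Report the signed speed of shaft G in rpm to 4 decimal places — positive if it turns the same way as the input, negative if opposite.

Stage 1 [14T→13T]: ω = 1356.0000×14/13 = 1460.3077 rpm, dir flips to −; running = −1460.3077
Stage 2 [13T→71T]: ω = 1460.3077×13/71 = 267.3803 rpm, dir flips to +; running = +267.3803
Stage 3 [23T→23T]: ω = 267.3803×23/23 = 267.3803 rpm, dir flips to −; running = −267.3803
Stage 4 [77T→54T]: ω = 267.3803×77/54 = 381.2645 rpm, dir flips to +; running = +381.2645
Stage 5 [78T→23T]: ω = 381.2645×78/23 = 1292.9839 rpm, dir flips to −; running = −1292.9839
Stage 6 [23T→25T]: ω = 1292.9839×23/25 = 1189.5452 rpm, dir flips to +; running = +1189.5452

+1189.5452 rpm (same as input, |ω| = 1189.5452 rpm)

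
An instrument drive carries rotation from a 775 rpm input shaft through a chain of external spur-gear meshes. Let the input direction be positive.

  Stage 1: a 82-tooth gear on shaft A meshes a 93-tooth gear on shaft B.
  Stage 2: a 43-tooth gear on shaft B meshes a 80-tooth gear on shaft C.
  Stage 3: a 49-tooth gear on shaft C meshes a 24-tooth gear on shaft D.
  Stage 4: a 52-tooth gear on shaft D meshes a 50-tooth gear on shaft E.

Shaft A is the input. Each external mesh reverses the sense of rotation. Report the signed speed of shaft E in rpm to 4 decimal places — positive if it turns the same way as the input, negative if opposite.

Stage 1 [82T→93T]: ω = 775.0000×82/93 = 683.3333 rpm, dir flips to −; running = −683.3333
Stage 2 [43T→80T]: ω = 683.3333×43/80 = 367.2917 rpm, dir flips to +; running = +367.2917
Stage 3 [49T→24T]: ω = 367.2917×49/24 = 749.8872 rpm, dir flips to −; running = −749.8872
Stage 4 [52T→50T]: ω = 749.8872×52/50 = 779.8826 rpm, dir flips to +; running = +779.8826

+779.8826 rpm (same as input, |ω| = 779.8826 rpm)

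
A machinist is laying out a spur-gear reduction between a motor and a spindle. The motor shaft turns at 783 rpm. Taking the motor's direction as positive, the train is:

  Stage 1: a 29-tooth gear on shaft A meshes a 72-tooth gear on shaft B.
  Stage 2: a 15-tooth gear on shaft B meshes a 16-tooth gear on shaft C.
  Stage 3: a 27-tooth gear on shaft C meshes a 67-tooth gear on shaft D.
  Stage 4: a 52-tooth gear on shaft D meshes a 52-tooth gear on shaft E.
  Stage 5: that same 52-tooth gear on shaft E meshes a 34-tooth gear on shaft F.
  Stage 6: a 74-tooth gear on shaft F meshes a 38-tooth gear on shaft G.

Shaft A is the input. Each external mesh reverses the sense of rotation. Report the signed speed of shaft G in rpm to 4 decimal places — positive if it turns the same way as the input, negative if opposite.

+354.8625 rpm (same as input, |ω| = 354.8625 rpm)

Stage 1 [29T→72T]: ω = 783.0000×29/72 = 315.3750 rpm, dir flips to −; running = −315.3750
Stage 2 [15T→16T]: ω = 315.3750×15/16 = 295.6641 rpm, dir flips to +; running = +295.6641
Stage 3 [27T→67T]: ω = 295.6641×27/67 = 119.1482 rpm, dir flips to −; running = −119.1482
Stage 4 [52T→52T]: ω = 119.1482×52/52 = 119.1482 rpm, dir flips to +; running = +119.1482
Stage 5 [52T→34T]: ω = 119.1482×52/34 = 182.2267 rpm, dir flips to −; running = −182.2267
Stage 6 [74T→38T]: ω = 182.2267×74/38 = 354.8625 rpm, dir flips to +; running = +354.8625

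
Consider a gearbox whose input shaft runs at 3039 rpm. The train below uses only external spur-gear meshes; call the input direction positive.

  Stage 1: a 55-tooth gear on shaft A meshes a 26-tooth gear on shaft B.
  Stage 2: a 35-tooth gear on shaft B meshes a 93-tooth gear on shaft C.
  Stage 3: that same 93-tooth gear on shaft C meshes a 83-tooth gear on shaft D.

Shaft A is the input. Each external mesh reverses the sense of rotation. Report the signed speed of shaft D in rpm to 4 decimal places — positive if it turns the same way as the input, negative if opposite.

-2710.8781 rpm (opposite to input, |ω| = 2710.8781 rpm)

Stage 1 [55T→26T]: ω = 3039.0000×55/26 = 6428.6538 rpm, dir flips to −; running = −6428.6538
Stage 2 [35T→93T]: ω = 6428.6538×35/93 = 2419.3859 rpm, dir flips to +; running = +2419.3859
Stage 3 [93T→83T]: ω = 2419.3859×93/83 = 2710.8781 rpm, dir flips to −; running = −2710.8781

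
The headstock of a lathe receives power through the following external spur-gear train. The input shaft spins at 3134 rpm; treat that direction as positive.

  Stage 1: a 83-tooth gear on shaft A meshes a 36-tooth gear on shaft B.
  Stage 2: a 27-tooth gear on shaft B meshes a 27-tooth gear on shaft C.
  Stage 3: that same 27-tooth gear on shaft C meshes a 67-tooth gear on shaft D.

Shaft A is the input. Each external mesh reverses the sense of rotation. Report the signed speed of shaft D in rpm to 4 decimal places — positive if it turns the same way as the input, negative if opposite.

-2911.8134 rpm (opposite to input, |ω| = 2911.8134 rpm)

Stage 1 [83T→36T]: ω = 3134.0000×83/36 = 7225.6111 rpm, dir flips to −; running = −7225.6111
Stage 2 [27T→27T]: ω = 7225.6111×27/27 = 7225.6111 rpm, dir flips to +; running = +7225.6111
Stage 3 [27T→67T]: ω = 7225.6111×27/67 = 2911.8134 rpm, dir flips to −; running = −2911.8134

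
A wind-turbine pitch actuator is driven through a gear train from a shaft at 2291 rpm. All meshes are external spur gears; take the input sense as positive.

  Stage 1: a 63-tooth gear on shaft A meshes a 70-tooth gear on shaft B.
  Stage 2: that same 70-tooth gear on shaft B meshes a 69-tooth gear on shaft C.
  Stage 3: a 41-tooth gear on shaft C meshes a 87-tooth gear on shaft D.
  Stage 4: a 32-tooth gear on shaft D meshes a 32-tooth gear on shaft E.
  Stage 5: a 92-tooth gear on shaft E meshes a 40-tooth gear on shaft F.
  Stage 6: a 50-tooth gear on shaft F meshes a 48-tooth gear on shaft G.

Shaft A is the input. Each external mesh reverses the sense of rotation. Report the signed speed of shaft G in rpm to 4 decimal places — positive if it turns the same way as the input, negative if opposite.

+2361.7708 rpm (same as input, |ω| = 2361.7708 rpm)

Stage 1 [63T→70T]: ω = 2291.0000×63/70 = 2061.9000 rpm, dir flips to −; running = −2061.9000
Stage 2 [70T→69T]: ω = 2061.9000×70/69 = 2091.7826 rpm, dir flips to +; running = +2091.7826
Stage 3 [41T→87T]: ω = 2091.7826×41/87 = 985.7826 rpm, dir flips to −; running = −985.7826
Stage 4 [32T→32T]: ω = 985.7826×32/32 = 985.7826 rpm, dir flips to +; running = +985.7826
Stage 5 [92T→40T]: ω = 985.7826×92/40 = 2267.3000 rpm, dir flips to −; running = −2267.3000
Stage 6 [50T→48T]: ω = 2267.3000×50/48 = 2361.7708 rpm, dir flips to +; running = +2361.7708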